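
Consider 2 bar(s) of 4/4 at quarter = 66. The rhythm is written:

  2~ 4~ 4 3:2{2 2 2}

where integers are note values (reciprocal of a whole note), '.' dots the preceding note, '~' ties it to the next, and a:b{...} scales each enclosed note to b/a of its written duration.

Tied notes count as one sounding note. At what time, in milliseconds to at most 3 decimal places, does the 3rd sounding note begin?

note 3 onset = 16/3b = 4848.485ms

1. 0.0ms @ 0 + 3636.364ms (4)
2. 3636.364ms @ 4 + 1212.121ms (4/3)
3. 4848.485ms @ 16/3 + 1212.121ms (4/3)
4. 6060.606ms @ 20/3 + 1212.121ms (4/3)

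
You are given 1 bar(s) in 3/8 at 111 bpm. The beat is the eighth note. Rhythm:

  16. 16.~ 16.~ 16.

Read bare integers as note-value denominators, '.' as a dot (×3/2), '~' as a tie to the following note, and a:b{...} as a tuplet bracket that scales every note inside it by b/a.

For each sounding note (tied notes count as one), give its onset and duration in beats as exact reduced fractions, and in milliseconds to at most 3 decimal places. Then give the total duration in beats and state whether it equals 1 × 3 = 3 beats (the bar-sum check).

1) 0.0ms=0b +405.405ms=3/4b
2) 405.405ms=3/4b +1216.216ms=9/4b
Σ=3b of 3 (111bpm 3/8) — PASS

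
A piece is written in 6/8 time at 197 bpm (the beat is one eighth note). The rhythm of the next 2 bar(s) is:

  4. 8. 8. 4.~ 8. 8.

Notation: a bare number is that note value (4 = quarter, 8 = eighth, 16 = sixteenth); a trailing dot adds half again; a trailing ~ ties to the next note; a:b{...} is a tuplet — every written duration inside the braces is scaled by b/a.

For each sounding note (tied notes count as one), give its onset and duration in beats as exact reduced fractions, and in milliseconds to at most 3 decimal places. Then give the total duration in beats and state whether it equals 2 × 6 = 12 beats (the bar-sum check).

1) 0.0ms=0b +913.706ms=3b
2) 913.706ms=3b +456.853ms=3/2b
3) 1370.558ms=9/2b +456.853ms=3/2b
4) 1827.411ms=6b +1370.558ms=9/2b
5) 3197.97ms=21/2b +456.853ms=3/2b
Σ=12b of 12 (197bpm 6/8) — PASS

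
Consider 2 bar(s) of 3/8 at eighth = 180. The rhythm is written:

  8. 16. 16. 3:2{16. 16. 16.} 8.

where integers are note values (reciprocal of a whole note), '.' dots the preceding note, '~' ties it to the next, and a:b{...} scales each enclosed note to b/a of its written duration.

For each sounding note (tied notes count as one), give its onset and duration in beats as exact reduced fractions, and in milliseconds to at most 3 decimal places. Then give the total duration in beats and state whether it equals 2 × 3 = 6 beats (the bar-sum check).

1) 0.0ms=0b +500.0ms=3/2b
2) 500.0ms=3/2b +250.0ms=3/4b
3) 750.0ms=9/4b +250.0ms=3/4b
4) 1000.0ms=3b +166.667ms=1/2b
5) 1166.667ms=7/2b +166.667ms=1/2b
6) 1333.333ms=4b +166.667ms=1/2b
7) 1500.0ms=9/2b +500.0ms=3/2b
Σ=6b of 6 (180bpm 3/8) — PASS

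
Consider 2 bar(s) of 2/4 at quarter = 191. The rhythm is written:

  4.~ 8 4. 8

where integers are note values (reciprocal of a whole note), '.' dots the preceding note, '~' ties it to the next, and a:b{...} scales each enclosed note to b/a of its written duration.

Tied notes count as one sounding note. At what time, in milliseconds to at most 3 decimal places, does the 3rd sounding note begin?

note 3 onset = 7/2b = 1099.476ms

1. 0.0ms @ 0 + 628.272ms (2)
2. 628.272ms @ 2 + 471.204ms (3/2)
3. 1099.476ms @ 7/2 + 157.068ms (1/2)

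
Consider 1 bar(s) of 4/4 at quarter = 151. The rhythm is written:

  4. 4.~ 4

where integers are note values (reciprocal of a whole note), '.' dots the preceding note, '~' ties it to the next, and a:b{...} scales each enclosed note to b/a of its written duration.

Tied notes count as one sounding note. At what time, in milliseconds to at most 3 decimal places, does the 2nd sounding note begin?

1. 0.0ms @ 0 + 596.026ms (3/2)
2. 596.026ms @ 3/2 + 993.377ms (5/2)

note 2 onset = 3/2b = 596.026ms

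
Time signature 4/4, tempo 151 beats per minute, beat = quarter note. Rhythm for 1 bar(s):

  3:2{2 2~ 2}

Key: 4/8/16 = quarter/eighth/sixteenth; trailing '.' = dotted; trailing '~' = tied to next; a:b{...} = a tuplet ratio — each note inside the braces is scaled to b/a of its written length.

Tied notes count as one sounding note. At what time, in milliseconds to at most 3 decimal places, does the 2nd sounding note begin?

note 2 onset = 4/3b = 529.801ms

1. 0.0ms @ 0 + 529.801ms (4/3)
2. 529.801ms @ 4/3 + 1059.603ms (8/3)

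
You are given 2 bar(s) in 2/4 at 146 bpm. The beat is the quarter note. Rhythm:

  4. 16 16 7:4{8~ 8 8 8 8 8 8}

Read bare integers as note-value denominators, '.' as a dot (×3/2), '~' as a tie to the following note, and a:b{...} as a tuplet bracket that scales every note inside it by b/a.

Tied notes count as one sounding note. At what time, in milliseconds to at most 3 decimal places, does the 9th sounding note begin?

1. 0.0ms @ 0 + 616.438ms (3/2)
2. 616.438ms @ 3/2 + 102.74ms (1/4)
3. 719.178ms @ 7/4 + 102.74ms (1/4)
4. 821.918ms @ 2 + 234.834ms (4/7)
5. 1056.751ms @ 18/7 + 117.417ms (2/7)
6. 1174.168ms @ 20/7 + 117.417ms (2/7)
7. 1291.585ms @ 22/7 + 117.417ms (2/7)
8. 1409.002ms @ 24/7 + 117.417ms (2/7)
9. 1526.419ms @ 26/7 + 117.417ms (2/7)

note 9 onset = 26/7b = 1526.419ms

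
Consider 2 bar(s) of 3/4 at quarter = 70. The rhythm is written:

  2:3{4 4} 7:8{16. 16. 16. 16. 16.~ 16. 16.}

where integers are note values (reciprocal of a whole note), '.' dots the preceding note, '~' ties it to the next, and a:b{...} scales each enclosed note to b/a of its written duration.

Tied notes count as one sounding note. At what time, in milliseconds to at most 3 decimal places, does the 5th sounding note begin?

note 5 onset = 27/7b = 3306.122ms

1. 0.0ms @ 0 + 1285.714ms (3/2)
2. 1285.714ms @ 3/2 + 1285.714ms (3/2)
3. 2571.429ms @ 3 + 367.347ms (3/7)
4. 2938.776ms @ 24/7 + 367.347ms (3/7)
5. 3306.122ms @ 27/7 + 367.347ms (3/7)
6. 3673.469ms @ 30/7 + 367.347ms (3/7)
7. 4040.816ms @ 33/7 + 734.694ms (6/7)
8. 4775.51ms @ 39/7 + 367.347ms (3/7)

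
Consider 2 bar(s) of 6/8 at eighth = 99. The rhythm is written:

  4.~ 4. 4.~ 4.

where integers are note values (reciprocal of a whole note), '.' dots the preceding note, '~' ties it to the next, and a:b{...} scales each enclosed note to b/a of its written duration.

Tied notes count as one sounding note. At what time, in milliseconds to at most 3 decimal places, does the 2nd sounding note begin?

1. 0.0ms @ 0 + 3636.364ms (6)
2. 3636.364ms @ 6 + 3636.364ms (6)

note 2 onset = 6b = 3636.364ms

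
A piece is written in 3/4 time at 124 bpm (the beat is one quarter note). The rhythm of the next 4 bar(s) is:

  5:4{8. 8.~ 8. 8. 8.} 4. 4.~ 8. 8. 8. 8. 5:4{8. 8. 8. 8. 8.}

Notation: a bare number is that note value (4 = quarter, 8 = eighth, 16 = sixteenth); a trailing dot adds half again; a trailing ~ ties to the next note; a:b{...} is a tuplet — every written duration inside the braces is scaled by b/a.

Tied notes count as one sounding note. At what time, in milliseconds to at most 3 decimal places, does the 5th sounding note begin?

1. 0.0ms @ 0 + 290.323ms (3/5)
2. 290.323ms @ 3/5 + 580.645ms (6/5)
3. 870.968ms @ 9/5 + 290.323ms (3/5)
4. 1161.29ms @ 12/5 + 290.323ms (3/5)
5. 1451.613ms @ 3 + 725.806ms (3/2)
6. 2177.419ms @ 9/2 + 1088.71ms (9/4)
7. 3266.129ms @ 27/4 + 362.903ms (3/4)
8. 3629.032ms @ 15/2 + 362.903ms (3/4)
9. 3991.935ms @ 33/4 + 362.903ms (3/4)
10. 4354.839ms @ 9 + 290.323ms (3/5)
11. 4645.161ms @ 48/5 + 290.323ms (3/5)
12. 4935.484ms @ 51/5 + 290.323ms (3/5)
13. 5225.806ms @ 54/5 + 290.323ms (3/5)
14. 5516.129ms @ 57/5 + 290.323ms (3/5)

note 5 onset = 3b = 1451.613ms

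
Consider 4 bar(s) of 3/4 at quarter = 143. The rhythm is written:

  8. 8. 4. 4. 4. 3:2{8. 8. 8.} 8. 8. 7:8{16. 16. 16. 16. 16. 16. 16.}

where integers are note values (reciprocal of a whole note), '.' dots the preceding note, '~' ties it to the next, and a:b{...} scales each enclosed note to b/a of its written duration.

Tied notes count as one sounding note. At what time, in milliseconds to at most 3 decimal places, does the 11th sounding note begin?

1. 0.0ms @ 0 + 314.685ms (3/4)
2. 314.685ms @ 3/4 + 314.685ms (3/4)
3. 629.371ms @ 3/2 + 629.371ms (3/2)
4. 1258.741ms @ 3 + 629.371ms (3/2)
5. 1888.112ms @ 9/2 + 629.371ms (3/2)
6. 2517.483ms @ 6 + 209.79ms (1/2)
7. 2727.273ms @ 13/2 + 209.79ms (1/2)
8. 2937.063ms @ 7 + 209.79ms (1/2)
9. 3146.853ms @ 15/2 + 314.685ms (3/4)
10. 3461.538ms @ 33/4 + 314.685ms (3/4)
11. 3776.224ms @ 9 + 179.82ms (3/7)
12. 3956.044ms @ 66/7 + 179.82ms (3/7)
13. 4135.864ms @ 69/7 + 179.82ms (3/7)
14. 4315.684ms @ 72/7 + 179.82ms (3/7)
15. 4495.504ms @ 75/7 + 179.82ms (3/7)
16. 4675.325ms @ 78/7 + 179.82ms (3/7)
17. 4855.145ms @ 81/7 + 179.82ms (3/7)

note 11 onset = 9b = 3776.224ms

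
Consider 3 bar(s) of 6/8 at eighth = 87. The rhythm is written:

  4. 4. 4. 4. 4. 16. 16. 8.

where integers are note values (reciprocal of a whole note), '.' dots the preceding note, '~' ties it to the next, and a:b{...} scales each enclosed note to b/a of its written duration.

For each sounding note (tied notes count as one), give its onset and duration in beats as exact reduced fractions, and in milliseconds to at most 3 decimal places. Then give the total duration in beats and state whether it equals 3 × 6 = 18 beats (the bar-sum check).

1) 0.0ms=0b +2068.966ms=3b
2) 2068.966ms=3b +2068.966ms=3b
3) 4137.931ms=6b +2068.966ms=3b
4) 6206.897ms=9b +2068.966ms=3b
5) 8275.862ms=12b +2068.966ms=3b
6) 10344.828ms=15b +517.241ms=3/4b
7) 10862.069ms=63/4b +517.241ms=3/4b
8) 11379.31ms=33/2b +1034.483ms=3/2b
Σ=18b of 18 (87bpm 6/8) — PASS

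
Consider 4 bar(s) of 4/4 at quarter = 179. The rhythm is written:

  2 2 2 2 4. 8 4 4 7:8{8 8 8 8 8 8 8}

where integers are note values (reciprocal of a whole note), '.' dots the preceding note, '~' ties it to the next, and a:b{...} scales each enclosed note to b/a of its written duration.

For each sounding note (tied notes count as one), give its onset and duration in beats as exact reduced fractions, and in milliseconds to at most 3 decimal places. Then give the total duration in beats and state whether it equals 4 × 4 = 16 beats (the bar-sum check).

1) 0.0ms=0b +670.391ms=2b
2) 670.391ms=2b +670.391ms=2b
3) 1340.782ms=4b +670.391ms=2b
4) 2011.173ms=6b +670.391ms=2b
5) 2681.564ms=8b +502.793ms=3/2b
6) 3184.358ms=19/2b +167.598ms=1/2b
7) 3351.955ms=10b +335.196ms=1b
8) 3687.151ms=11b +335.196ms=1b
9) 4022.346ms=12b +191.54ms=4/7b
10) 4213.887ms=88/7b +191.54ms=4/7b
11) 4405.427ms=92/7b +191.54ms=4/7b
12) 4596.967ms=96/7b +191.54ms=4/7b
13) 4788.508ms=100/7b +191.54ms=4/7b
14) 4980.048ms=104/7b +191.54ms=4/7b
15) 5171.588ms=108/7b +191.54ms=4/7b
Σ=16b of 16 (179bpm 4/4) — PASS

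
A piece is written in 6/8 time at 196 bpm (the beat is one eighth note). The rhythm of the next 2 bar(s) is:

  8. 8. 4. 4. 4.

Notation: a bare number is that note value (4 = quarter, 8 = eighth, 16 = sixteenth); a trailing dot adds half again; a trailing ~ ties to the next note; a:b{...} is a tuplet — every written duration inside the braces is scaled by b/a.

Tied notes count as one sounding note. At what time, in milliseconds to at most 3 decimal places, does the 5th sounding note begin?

note 5 onset = 9b = 2755.102ms

1. 0.0ms @ 0 + 459.184ms (3/2)
2. 459.184ms @ 3/2 + 459.184ms (3/2)
3. 918.367ms @ 3 + 918.367ms (3)
4. 1836.735ms @ 6 + 918.367ms (3)
5. 2755.102ms @ 9 + 918.367ms (3)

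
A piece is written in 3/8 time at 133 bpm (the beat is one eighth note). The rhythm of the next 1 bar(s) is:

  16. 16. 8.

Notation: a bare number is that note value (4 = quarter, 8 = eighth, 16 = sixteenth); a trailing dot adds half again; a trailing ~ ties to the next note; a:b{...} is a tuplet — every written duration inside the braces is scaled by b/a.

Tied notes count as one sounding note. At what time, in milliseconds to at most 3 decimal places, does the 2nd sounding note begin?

1. 0.0ms @ 0 + 338.346ms (3/4)
2. 338.346ms @ 3/4 + 338.346ms (3/4)
3. 676.692ms @ 3/2 + 676.692ms (3/2)

note 2 onset = 3/4b = 338.346ms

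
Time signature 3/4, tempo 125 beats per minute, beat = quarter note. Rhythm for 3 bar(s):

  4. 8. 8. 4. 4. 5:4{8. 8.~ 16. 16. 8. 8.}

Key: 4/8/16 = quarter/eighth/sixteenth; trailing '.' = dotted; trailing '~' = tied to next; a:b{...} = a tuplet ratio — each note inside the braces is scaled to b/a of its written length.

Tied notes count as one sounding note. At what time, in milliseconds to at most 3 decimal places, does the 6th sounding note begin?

note 6 onset = 6b = 2880.0ms

1. 0.0ms @ 0 + 720.0ms (3/2)
2. 720.0ms @ 3/2 + 360.0ms (3/4)
3. 1080.0ms @ 9/4 + 360.0ms (3/4)
4. 1440.0ms @ 3 + 720.0ms (3/2)
5. 2160.0ms @ 9/2 + 720.0ms (3/2)
6. 2880.0ms @ 6 + 288.0ms (3/5)
7. 3168.0ms @ 33/5 + 432.0ms (9/10)
8. 3600.0ms @ 15/2 + 144.0ms (3/10)
9. 3744.0ms @ 39/5 + 288.0ms (3/5)
10. 4032.0ms @ 42/5 + 288.0ms (3/5)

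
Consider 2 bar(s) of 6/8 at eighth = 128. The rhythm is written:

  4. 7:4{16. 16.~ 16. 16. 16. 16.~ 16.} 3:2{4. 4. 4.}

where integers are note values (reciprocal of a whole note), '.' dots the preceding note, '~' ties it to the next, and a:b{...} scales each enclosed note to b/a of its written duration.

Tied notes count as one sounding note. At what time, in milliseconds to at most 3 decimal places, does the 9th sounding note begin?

1. 0.0ms @ 0 + 1406.25ms (3)
2. 1406.25ms @ 3 + 200.893ms (3/7)
3. 1607.143ms @ 24/7 + 401.786ms (6/7)
4. 2008.929ms @ 30/7 + 200.893ms (3/7)
5. 2209.821ms @ 33/7 + 200.893ms (3/7)
6. 2410.714ms @ 36/7 + 401.786ms (6/7)
7. 2812.5ms @ 6 + 937.5ms (2)
8. 3750.0ms @ 8 + 937.5ms (2)
9. 4687.5ms @ 10 + 937.5ms (2)

note 9 onset = 10b = 4687.5ms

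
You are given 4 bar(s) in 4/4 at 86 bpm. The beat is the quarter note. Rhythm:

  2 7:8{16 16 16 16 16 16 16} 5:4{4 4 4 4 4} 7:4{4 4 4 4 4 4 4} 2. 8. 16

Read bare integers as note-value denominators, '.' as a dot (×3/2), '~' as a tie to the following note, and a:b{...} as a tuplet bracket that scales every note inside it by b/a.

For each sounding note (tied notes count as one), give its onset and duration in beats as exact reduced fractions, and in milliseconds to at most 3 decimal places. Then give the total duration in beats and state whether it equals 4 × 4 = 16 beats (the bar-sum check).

1) 0.0ms=0b +1395.349ms=2b
2) 1395.349ms=2b +199.336ms=2/7b
3) 1594.684ms=16/7b +199.336ms=2/7b
4) 1794.02ms=18/7b +199.336ms=2/7b
5) 1993.355ms=20/7b +199.336ms=2/7b
6) 2192.691ms=22/7b +199.336ms=2/7b
7) 2392.027ms=24/7b +199.336ms=2/7b
8) 2591.362ms=26/7b +199.336ms=2/7b
9) 2790.698ms=4b +558.14ms=4/5b
10) 3348.837ms=24/5b +558.14ms=4/5b
11) 3906.977ms=28/5b +558.14ms=4/5b
12) 4465.116ms=32/5b +558.14ms=4/5b
13) 5023.256ms=36/5b +558.14ms=4/5b
14) 5581.395ms=8b +398.671ms=4/7b
15) 5980.066ms=60/7b +398.671ms=4/7b
16) 6378.738ms=64/7b +398.671ms=4/7b
17) 6777.409ms=68/7b +398.671ms=4/7b
18) 7176.08ms=72/7b +398.671ms=4/7b
19) 7574.751ms=76/7b +398.671ms=4/7b
20) 7973.422ms=80/7b +398.671ms=4/7b
21) 8372.093ms=12b +2093.023ms=3b
22) 10465.116ms=15b +523.256ms=3/4b
23) 10988.372ms=63/4b +174.419ms=1/4b
Σ=16b of 16 (86bpm 4/4) — PASS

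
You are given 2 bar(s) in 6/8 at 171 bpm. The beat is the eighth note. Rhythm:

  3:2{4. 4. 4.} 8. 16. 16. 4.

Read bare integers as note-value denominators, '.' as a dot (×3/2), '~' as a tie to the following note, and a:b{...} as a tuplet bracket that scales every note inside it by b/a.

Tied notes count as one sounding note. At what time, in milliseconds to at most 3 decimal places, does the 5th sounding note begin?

1. 0.0ms @ 0 + 701.754ms (2)
2. 701.754ms @ 2 + 701.754ms (2)
3. 1403.509ms @ 4 + 701.754ms (2)
4. 2105.263ms @ 6 + 526.316ms (3/2)
5. 2631.579ms @ 15/2 + 263.158ms (3/4)
6. 2894.737ms @ 33/4 + 263.158ms (3/4)
7. 3157.895ms @ 9 + 1052.632ms (3)

note 5 onset = 15/2b = 2631.579ms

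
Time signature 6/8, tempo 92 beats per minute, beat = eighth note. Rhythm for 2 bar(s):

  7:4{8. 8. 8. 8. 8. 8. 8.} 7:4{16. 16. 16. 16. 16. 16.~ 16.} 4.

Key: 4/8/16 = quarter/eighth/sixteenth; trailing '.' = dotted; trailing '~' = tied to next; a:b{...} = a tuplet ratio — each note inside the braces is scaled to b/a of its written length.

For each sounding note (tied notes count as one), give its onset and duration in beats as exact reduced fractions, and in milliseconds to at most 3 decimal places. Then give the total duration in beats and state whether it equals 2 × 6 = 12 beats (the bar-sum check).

1) 0.0ms=0b +559.006ms=6/7b
2) 559.006ms=6/7b +559.006ms=6/7b
3) 1118.012ms=12/7b +559.006ms=6/7b
4) 1677.019ms=18/7b +559.006ms=6/7b
5) 2236.025ms=24/7b +559.006ms=6/7b
6) 2795.031ms=30/7b +559.006ms=6/7b
7) 3354.037ms=36/7b +559.006ms=6/7b
8) 3913.043ms=6b +279.503ms=3/7b
9) 4192.547ms=45/7b +279.503ms=3/7b
10) 4472.05ms=48/7b +279.503ms=3/7b
11) 4751.553ms=51/7b +279.503ms=3/7b
12) 5031.056ms=54/7b +279.503ms=3/7b
13) 5310.559ms=57/7b +559.006ms=6/7b
14) 5869.565ms=9b +1956.522ms=3b
Σ=12b of 12 (92bpm 6/8) — PASS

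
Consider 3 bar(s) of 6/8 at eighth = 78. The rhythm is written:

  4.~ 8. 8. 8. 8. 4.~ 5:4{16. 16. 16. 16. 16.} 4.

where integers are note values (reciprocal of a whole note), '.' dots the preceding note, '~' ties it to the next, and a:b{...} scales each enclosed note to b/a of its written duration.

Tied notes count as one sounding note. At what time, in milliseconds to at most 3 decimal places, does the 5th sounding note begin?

1. 0.0ms @ 0 + 3461.538ms (9/2)
2. 3461.538ms @ 9/2 + 1153.846ms (3/2)
3. 4615.385ms @ 6 + 1153.846ms (3/2)
4. 5769.231ms @ 15/2 + 1153.846ms (3/2)
5. 6923.077ms @ 9 + 2769.231ms (18/5)
6. 9692.308ms @ 63/5 + 461.538ms (3/5)
7. 10153.846ms @ 66/5 + 461.538ms (3/5)
8. 10615.385ms @ 69/5 + 461.538ms (3/5)
9. 11076.923ms @ 72/5 + 461.538ms (3/5)
10. 11538.462ms @ 15 + 2307.692ms (3)

note 5 onset = 9b = 6923.077ms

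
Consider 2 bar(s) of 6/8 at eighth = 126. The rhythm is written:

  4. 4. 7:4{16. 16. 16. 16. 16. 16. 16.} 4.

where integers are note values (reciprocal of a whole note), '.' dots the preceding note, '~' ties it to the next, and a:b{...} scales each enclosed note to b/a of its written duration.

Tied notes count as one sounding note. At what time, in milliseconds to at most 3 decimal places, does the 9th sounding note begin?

1. 0.0ms @ 0 + 1428.571ms (3)
2. 1428.571ms @ 3 + 1428.571ms (3)
3. 2857.143ms @ 6 + 204.082ms (3/7)
4. 3061.224ms @ 45/7 + 204.082ms (3/7)
5. 3265.306ms @ 48/7 + 204.082ms (3/7)
6. 3469.388ms @ 51/7 + 204.082ms (3/7)
7. 3673.469ms @ 54/7 + 204.082ms (3/7)
8. 3877.551ms @ 57/7 + 204.082ms (3/7)
9. 4081.633ms @ 60/7 + 204.082ms (3/7)
10. 4285.714ms @ 9 + 1428.571ms (3)

note 9 onset = 60/7b = 4081.633ms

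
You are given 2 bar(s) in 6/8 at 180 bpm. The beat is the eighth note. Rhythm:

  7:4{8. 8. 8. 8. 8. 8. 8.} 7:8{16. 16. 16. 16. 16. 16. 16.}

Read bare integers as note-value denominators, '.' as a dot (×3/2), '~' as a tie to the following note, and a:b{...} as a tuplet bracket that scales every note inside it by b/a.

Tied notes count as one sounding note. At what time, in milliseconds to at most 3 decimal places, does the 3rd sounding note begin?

note 3 onset = 12/7b = 571.429ms

1. 0.0ms @ 0 + 285.714ms (6/7)
2. 285.714ms @ 6/7 + 285.714ms (6/7)
3. 571.429ms @ 12/7 + 285.714ms (6/7)
4. 857.143ms @ 18/7 + 285.714ms (6/7)
5. 1142.857ms @ 24/7 + 285.714ms (6/7)
6. 1428.571ms @ 30/7 + 285.714ms (6/7)
7. 1714.286ms @ 36/7 + 285.714ms (6/7)
8. 2000.0ms @ 6 + 285.714ms (6/7)
9. 2285.714ms @ 48/7 + 285.714ms (6/7)
10. 2571.429ms @ 54/7 + 285.714ms (6/7)
11. 2857.143ms @ 60/7 + 285.714ms (6/7)
12. 3142.857ms @ 66/7 + 285.714ms (6/7)
13. 3428.571ms @ 72/7 + 285.714ms (6/7)
14. 3714.286ms @ 78/7 + 285.714ms (6/7)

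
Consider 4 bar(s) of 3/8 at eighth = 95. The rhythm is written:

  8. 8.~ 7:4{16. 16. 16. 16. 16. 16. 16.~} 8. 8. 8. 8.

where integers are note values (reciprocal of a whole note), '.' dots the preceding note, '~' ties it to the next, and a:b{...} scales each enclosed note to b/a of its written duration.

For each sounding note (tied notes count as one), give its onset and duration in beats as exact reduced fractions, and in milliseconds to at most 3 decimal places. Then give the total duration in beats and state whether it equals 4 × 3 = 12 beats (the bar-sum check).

1) 0.0ms=0b +947.368ms=3/2b
2) 947.368ms=3/2b +1218.045ms=27/14b
3) 2165.414ms=24/7b +270.677ms=3/7b
4) 2436.09ms=27/7b +270.677ms=3/7b
5) 2706.767ms=30/7b +270.677ms=3/7b
6) 2977.444ms=33/7b +270.677ms=3/7b
7) 3248.12ms=36/7b +270.677ms=3/7b
8) 3518.797ms=39/7b +1218.045ms=27/14b
9) 4736.842ms=15/2b +947.368ms=3/2b
10) 5684.211ms=9b +947.368ms=3/2b
11) 6631.579ms=21/2b +947.368ms=3/2b
Σ=12b of 12 (95bpm 3/8) — PASS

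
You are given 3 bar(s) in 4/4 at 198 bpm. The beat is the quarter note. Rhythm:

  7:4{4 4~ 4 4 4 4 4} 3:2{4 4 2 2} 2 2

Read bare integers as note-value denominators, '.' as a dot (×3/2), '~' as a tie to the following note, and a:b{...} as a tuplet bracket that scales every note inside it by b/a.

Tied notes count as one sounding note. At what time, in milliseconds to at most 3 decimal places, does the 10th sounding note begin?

1. 0.0ms @ 0 + 173.16ms (4/7)
2. 173.16ms @ 4/7 + 346.32ms (8/7)
3. 519.481ms @ 12/7 + 173.16ms (4/7)
4. 692.641ms @ 16/7 + 173.16ms (4/7)
5. 865.801ms @ 20/7 + 173.16ms (4/7)
6. 1038.961ms @ 24/7 + 173.16ms (4/7)
7. 1212.121ms @ 4 + 202.02ms (2/3)
8. 1414.141ms @ 14/3 + 202.02ms (2/3)
9. 1616.162ms @ 16/3 + 404.04ms (4/3)
10. 2020.202ms @ 20/3 + 404.04ms (4/3)
11. 2424.242ms @ 8 + 606.061ms (2)
12. 3030.303ms @ 10 + 606.061ms (2)

note 10 onset = 20/3b = 2020.202ms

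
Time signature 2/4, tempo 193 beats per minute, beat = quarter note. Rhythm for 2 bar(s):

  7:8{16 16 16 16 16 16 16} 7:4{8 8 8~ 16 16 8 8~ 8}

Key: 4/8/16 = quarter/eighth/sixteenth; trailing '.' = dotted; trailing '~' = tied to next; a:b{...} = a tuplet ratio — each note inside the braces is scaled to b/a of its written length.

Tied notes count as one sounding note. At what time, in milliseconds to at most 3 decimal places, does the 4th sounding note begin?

1. 0.0ms @ 0 + 88.823ms (2/7)
2. 88.823ms @ 2/7 + 88.823ms (2/7)
3. 177.646ms @ 4/7 + 88.823ms (2/7)
4. 266.469ms @ 6/7 + 88.823ms (2/7)
5. 355.292ms @ 8/7 + 88.823ms (2/7)
6. 444.115ms @ 10/7 + 88.823ms (2/7)
7. 532.939ms @ 12/7 + 88.823ms (2/7)
8. 621.762ms @ 2 + 88.823ms (2/7)
9. 710.585ms @ 16/7 + 88.823ms (2/7)
10. 799.408ms @ 18/7 + 133.235ms (3/7)
11. 932.642ms @ 3 + 44.412ms (1/7)
12. 977.054ms @ 22/7 + 88.823ms (2/7)
13. 1065.877ms @ 24/7 + 177.646ms (4/7)

note 4 onset = 6/7b = 266.469ms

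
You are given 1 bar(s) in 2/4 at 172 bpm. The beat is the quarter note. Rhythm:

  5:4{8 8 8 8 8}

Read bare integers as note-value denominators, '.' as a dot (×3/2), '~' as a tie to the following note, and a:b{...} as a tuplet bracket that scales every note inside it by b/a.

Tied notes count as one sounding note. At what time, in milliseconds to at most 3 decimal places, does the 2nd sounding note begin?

note 2 onset = 2/5b = 139.535ms

1. 0.0ms @ 0 + 139.535ms (2/5)
2. 139.535ms @ 2/5 + 139.535ms (2/5)
3. 279.07ms @ 4/5 + 139.535ms (2/5)
4. 418.605ms @ 6/5 + 139.535ms (2/5)
5. 558.14ms @ 8/5 + 139.535ms (2/5)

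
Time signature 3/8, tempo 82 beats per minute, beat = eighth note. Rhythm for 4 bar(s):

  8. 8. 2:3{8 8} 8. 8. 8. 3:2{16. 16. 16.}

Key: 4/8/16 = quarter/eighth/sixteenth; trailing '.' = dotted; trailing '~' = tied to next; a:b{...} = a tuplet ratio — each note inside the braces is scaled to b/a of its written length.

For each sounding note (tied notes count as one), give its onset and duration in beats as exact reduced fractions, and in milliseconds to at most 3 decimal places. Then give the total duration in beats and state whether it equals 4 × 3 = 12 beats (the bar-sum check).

1) 0.0ms=0b +1097.561ms=3/2b
2) 1097.561ms=3/2b +1097.561ms=3/2b
3) 2195.122ms=3b +1097.561ms=3/2b
4) 3292.683ms=9/2b +1097.561ms=3/2b
5) 4390.244ms=6b +1097.561ms=3/2b
6) 5487.805ms=15/2b +1097.561ms=3/2b
7) 6585.366ms=9b +1097.561ms=3/2b
8) 7682.927ms=21/2b +365.854ms=1/2b
9) 8048.78ms=11b +365.854ms=1/2b
10) 8414.634ms=23/2b +365.854ms=1/2b
Σ=12b of 12 (82bpm 3/8) — PASS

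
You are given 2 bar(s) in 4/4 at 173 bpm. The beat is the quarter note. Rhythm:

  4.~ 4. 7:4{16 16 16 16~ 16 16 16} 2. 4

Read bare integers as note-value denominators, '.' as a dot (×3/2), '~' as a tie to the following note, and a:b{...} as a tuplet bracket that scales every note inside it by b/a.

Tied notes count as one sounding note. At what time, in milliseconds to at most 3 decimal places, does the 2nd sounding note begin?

note 2 onset = 3b = 1040.462ms

1. 0.0ms @ 0 + 1040.462ms (3)
2. 1040.462ms @ 3 + 49.546ms (1/7)
3. 1090.008ms @ 22/7 + 49.546ms (1/7)
4. 1139.554ms @ 23/7 + 49.546ms (1/7)
5. 1189.1ms @ 24/7 + 99.092ms (2/7)
6. 1288.192ms @ 26/7 + 49.546ms (1/7)
7. 1337.737ms @ 27/7 + 49.546ms (1/7)
8. 1387.283ms @ 4 + 1040.462ms (3)
9. 2427.746ms @ 7 + 346.821ms (1)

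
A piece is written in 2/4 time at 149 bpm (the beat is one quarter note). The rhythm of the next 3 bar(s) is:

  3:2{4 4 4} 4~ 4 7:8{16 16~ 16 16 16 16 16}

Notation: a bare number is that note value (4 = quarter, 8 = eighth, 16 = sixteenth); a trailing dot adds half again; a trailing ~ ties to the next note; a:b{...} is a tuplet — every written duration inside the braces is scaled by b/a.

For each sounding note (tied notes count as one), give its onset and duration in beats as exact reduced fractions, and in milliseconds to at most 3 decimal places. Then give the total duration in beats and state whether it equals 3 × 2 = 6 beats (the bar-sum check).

1) 0.0ms=0b +268.456ms=2/3b
2) 268.456ms=2/3b +268.456ms=2/3b
3) 536.913ms=4/3b +268.456ms=2/3b
4) 805.369ms=2b +805.369ms=2b
5) 1610.738ms=4b +115.053ms=2/7b
6) 1725.791ms=30/7b +230.105ms=4/7b
7) 1955.896ms=34/7b +115.053ms=2/7b
8) 2070.949ms=36/7b +115.053ms=2/7b
9) 2186.002ms=38/7b +115.053ms=2/7b
10) 2301.055ms=40/7b +115.053ms=2/7b
Σ=6b of 6 (149bpm 2/4) — PASS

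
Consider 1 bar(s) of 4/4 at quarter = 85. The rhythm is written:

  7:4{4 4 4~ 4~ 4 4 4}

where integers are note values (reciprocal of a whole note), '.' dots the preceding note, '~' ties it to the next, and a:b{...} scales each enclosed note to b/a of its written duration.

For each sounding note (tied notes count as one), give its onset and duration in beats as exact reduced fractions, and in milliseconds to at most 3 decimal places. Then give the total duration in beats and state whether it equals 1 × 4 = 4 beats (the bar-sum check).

1) 0.0ms=0b +403.361ms=4/7b
2) 403.361ms=4/7b +403.361ms=4/7b
3) 806.723ms=8/7b +1210.084ms=12/7b
4) 2016.807ms=20/7b +403.361ms=4/7b
5) 2420.168ms=24/7b +403.361ms=4/7b
Σ=4b of 4 (85bpm 4/4) — PASS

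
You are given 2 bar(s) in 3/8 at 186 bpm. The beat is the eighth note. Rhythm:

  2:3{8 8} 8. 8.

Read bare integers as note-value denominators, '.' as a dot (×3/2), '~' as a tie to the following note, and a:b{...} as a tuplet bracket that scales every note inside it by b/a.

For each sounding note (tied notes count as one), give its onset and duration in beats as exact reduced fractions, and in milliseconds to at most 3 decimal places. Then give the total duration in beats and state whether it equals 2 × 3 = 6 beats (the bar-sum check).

1) 0.0ms=0b +483.871ms=3/2b
2) 483.871ms=3/2b +483.871ms=3/2b
3) 967.742ms=3b +483.871ms=3/2b
4) 1451.613ms=9/2b +483.871ms=3/2b
Σ=6b of 6 (186bpm 3/8) — PASS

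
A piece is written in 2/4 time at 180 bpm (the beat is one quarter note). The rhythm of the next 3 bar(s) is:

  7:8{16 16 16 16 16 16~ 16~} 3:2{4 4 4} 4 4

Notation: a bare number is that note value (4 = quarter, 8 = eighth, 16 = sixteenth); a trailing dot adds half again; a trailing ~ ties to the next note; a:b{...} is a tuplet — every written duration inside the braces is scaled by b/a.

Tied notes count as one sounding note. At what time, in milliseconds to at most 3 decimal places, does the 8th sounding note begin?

1. 0.0ms @ 0 + 95.238ms (2/7)
2. 95.238ms @ 2/7 + 95.238ms (2/7)
3. 190.476ms @ 4/7 + 95.238ms (2/7)
4. 285.714ms @ 6/7 + 95.238ms (2/7)
5. 380.952ms @ 8/7 + 95.238ms (2/7)
6. 476.19ms @ 10/7 + 412.698ms (26/21)
7. 888.889ms @ 8/3 + 222.222ms (2/3)
8. 1111.111ms @ 10/3 + 222.222ms (2/3)
9. 1333.333ms @ 4 + 333.333ms (1)
10. 1666.667ms @ 5 + 333.333ms (1)

note 8 onset = 10/3b = 1111.111ms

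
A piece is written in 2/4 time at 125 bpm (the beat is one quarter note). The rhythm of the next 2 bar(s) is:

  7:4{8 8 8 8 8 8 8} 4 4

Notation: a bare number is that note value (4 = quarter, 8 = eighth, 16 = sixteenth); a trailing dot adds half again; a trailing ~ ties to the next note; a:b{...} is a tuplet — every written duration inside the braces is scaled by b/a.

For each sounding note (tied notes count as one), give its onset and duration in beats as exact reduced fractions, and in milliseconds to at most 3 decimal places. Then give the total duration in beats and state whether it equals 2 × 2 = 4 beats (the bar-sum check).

1) 0.0ms=0b +137.143ms=2/7b
2) 137.143ms=2/7b +137.143ms=2/7b
3) 274.286ms=4/7b +137.143ms=2/7b
4) 411.429ms=6/7b +137.143ms=2/7b
5) 548.571ms=8/7b +137.143ms=2/7b
6) 685.714ms=10/7b +137.143ms=2/7b
7) 822.857ms=12/7b +137.143ms=2/7b
8) 960.0ms=2b +480.0ms=1b
9) 1440.0ms=3b +480.0ms=1b
Σ=4b of 4 (125bpm 2/4) — PASS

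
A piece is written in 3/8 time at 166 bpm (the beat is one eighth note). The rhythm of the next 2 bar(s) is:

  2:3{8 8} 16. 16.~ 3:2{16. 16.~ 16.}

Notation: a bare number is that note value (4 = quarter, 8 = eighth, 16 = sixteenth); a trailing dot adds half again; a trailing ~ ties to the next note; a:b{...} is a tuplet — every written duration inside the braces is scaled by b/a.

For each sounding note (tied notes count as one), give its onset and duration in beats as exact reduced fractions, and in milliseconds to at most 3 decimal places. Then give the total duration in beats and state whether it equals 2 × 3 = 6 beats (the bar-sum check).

1) 0.0ms=0b +542.169ms=3/2b
2) 542.169ms=3/2b +542.169ms=3/2b
3) 1084.337ms=3b +271.084ms=3/4b
4) 1355.422ms=15/4b +451.807ms=5/4b
5) 1807.229ms=5b +361.446ms=1b
Σ=6b of 6 (166bpm 3/8) — PASS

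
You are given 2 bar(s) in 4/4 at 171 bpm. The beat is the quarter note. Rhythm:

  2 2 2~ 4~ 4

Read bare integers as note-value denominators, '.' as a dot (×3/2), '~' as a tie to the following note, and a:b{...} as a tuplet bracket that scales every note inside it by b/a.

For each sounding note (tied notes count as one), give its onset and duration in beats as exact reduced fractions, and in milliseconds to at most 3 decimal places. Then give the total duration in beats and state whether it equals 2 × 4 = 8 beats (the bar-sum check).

1) 0.0ms=0b +701.754ms=2b
2) 701.754ms=2b +701.754ms=2b
3) 1403.509ms=4b +1403.509ms=4b
Σ=8b of 8 (171bpm 4/4) — PASS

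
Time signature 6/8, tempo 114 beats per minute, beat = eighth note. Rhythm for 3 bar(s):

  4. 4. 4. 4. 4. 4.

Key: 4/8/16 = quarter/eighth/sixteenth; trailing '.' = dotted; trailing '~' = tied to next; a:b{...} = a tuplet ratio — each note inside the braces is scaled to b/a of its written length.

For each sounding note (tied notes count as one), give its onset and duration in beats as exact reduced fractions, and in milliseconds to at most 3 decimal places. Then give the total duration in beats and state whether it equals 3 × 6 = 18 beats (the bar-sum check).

1) 0.0ms=0b +1578.947ms=3b
2) 1578.947ms=3b +1578.947ms=3b
3) 3157.895ms=6b +1578.947ms=3b
4) 4736.842ms=9b +1578.947ms=3b
5) 6315.789ms=12b +1578.947ms=3b
6) 7894.737ms=15b +1578.947ms=3b
Σ=18b of 18 (114bpm 6/8) — PASS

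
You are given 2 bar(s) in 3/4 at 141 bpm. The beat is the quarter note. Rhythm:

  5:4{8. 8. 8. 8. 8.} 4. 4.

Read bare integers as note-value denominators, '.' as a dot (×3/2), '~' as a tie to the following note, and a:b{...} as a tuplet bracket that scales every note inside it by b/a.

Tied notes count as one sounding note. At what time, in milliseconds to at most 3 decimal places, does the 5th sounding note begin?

1. 0.0ms @ 0 + 255.319ms (3/5)
2. 255.319ms @ 3/5 + 255.319ms (3/5)
3. 510.638ms @ 6/5 + 255.319ms (3/5)
4. 765.957ms @ 9/5 + 255.319ms (3/5)
5. 1021.277ms @ 12/5 + 255.319ms (3/5)
6. 1276.596ms @ 3 + 638.298ms (3/2)
7. 1914.894ms @ 9/2 + 638.298ms (3/2)

note 5 onset = 12/5b = 1021.277ms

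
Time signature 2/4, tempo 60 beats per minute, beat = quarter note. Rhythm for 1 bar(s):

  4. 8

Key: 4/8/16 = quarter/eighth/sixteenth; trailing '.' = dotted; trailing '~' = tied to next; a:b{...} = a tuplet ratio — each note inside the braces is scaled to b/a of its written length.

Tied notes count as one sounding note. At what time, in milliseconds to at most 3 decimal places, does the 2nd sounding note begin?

1. 0.0ms @ 0 + 1500.0ms (3/2)
2. 1500.0ms @ 3/2 + 500.0ms (1/2)

note 2 onset = 3/2b = 1500.0ms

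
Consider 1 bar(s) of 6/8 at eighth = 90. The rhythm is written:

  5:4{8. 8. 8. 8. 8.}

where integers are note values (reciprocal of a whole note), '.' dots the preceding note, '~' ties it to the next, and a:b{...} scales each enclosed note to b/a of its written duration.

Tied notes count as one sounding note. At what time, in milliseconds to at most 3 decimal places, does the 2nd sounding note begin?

note 2 onset = 6/5b = 800.0ms

1. 0.0ms @ 0 + 800.0ms (6/5)
2. 800.0ms @ 6/5 + 800.0ms (6/5)
3. 1600.0ms @ 12/5 + 800.0ms (6/5)
4. 2400.0ms @ 18/5 + 800.0ms (6/5)
5. 3200.0ms @ 24/5 + 800.0ms (6/5)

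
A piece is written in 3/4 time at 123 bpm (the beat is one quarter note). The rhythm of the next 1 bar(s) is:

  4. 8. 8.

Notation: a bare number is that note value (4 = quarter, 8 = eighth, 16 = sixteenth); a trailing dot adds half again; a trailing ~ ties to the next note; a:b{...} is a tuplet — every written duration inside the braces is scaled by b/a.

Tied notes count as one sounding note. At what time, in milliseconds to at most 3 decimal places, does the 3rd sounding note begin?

note 3 onset = 9/4b = 1097.561ms

1. 0.0ms @ 0 + 731.707ms (3/2)
2. 731.707ms @ 3/2 + 365.854ms (3/4)
3. 1097.561ms @ 9/4 + 365.854ms (3/4)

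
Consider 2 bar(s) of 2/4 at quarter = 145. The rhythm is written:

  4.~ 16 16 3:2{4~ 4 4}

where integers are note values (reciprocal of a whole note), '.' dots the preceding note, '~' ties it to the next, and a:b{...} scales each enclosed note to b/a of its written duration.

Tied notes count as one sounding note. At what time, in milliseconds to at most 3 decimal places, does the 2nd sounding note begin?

note 2 onset = 7/4b = 724.138ms

1. 0.0ms @ 0 + 724.138ms (7/4)
2. 724.138ms @ 7/4 + 103.448ms (1/4)
3. 827.586ms @ 2 + 551.724ms (4/3)
4. 1379.31ms @ 10/3 + 275.862ms (2/3)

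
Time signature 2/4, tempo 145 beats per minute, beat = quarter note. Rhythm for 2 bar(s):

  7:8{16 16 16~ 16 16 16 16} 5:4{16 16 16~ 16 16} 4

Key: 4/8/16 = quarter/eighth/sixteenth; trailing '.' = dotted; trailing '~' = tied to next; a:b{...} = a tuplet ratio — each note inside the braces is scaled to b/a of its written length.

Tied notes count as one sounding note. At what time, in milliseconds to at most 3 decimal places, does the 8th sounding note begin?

1. 0.0ms @ 0 + 118.227ms (2/7)
2. 118.227ms @ 2/7 + 118.227ms (2/7)
3. 236.453ms @ 4/7 + 236.453ms (4/7)
4. 472.906ms @ 8/7 + 118.227ms (2/7)
5. 591.133ms @ 10/7 + 118.227ms (2/7)
6. 709.36ms @ 12/7 + 118.227ms (2/7)
7. 827.586ms @ 2 + 82.759ms (1/5)
8. 910.345ms @ 11/5 + 82.759ms (1/5)
9. 993.103ms @ 12/5 + 165.517ms (2/5)
10. 1158.621ms @ 14/5 + 82.759ms (1/5)
11. 1241.379ms @ 3 + 413.793ms (1)

note 8 onset = 11/5b = 910.345ms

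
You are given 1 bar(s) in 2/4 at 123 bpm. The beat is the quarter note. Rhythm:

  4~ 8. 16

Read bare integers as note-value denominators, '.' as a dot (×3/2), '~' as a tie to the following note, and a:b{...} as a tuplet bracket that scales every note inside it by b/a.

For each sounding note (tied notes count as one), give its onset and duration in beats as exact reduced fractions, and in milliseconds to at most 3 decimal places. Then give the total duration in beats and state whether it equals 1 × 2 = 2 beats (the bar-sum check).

1) 0.0ms=0b +853.659ms=7/4b
2) 853.659ms=7/4b +121.951ms=1/4b
Σ=2b of 2 (123bpm 2/4) — PASS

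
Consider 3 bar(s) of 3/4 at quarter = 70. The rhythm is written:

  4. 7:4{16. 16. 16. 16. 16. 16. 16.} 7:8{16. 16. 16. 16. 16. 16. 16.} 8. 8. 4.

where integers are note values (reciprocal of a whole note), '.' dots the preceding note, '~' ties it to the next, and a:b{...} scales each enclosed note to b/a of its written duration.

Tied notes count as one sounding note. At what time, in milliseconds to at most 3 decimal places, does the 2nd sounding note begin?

1. 0.0ms @ 0 + 1285.714ms (3/2)
2. 1285.714ms @ 3/2 + 183.673ms (3/14)
3. 1469.388ms @ 12/7 + 183.673ms (3/14)
4. 1653.061ms @ 27/14 + 183.673ms (3/14)
5. 1836.735ms @ 15/7 + 183.673ms (3/14)
6. 2020.408ms @ 33/14 + 183.673ms (3/14)
7. 2204.082ms @ 18/7 + 183.673ms (3/14)
8. 2387.755ms @ 39/14 + 183.673ms (3/14)
9. 2571.429ms @ 3 + 367.347ms (3/7)
10. 2938.776ms @ 24/7 + 367.347ms (3/7)
11. 3306.122ms @ 27/7 + 367.347ms (3/7)
12. 3673.469ms @ 30/7 + 367.347ms (3/7)
13. 4040.816ms @ 33/7 + 367.347ms (3/7)
14. 4408.163ms @ 36/7 + 367.347ms (3/7)
15. 4775.51ms @ 39/7 + 367.347ms (3/7)
16. 5142.857ms @ 6 + 642.857ms (3/4)
17. 5785.714ms @ 27/4 + 642.857ms (3/4)
18. 6428.571ms @ 15/2 + 1285.714ms (3/2)

note 2 onset = 3/2b = 1285.714ms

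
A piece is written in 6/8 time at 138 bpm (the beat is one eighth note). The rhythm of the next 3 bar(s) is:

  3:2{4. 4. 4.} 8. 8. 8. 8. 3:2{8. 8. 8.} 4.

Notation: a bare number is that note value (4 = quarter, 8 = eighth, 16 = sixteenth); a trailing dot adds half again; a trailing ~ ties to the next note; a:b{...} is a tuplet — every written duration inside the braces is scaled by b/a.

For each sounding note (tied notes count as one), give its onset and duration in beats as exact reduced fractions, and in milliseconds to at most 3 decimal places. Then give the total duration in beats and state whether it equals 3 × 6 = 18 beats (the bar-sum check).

1) 0.0ms=0b +869.565ms=2b
2) 869.565ms=2b +869.565ms=2b
3) 1739.13ms=4b +869.565ms=2b
4) 2608.696ms=6b +652.174ms=3/2b
5) 3260.87ms=15/2b +652.174ms=3/2b
6) 3913.043ms=9b +652.174ms=3/2b
7) 4565.217ms=21/2b +652.174ms=3/2b
8) 5217.391ms=12b +434.783ms=1b
9) 5652.174ms=13b +434.783ms=1b
10) 6086.957ms=14b +434.783ms=1b
11) 6521.739ms=15b +1304.348ms=3b
Σ=18b of 18 (138bpm 6/8) — PASS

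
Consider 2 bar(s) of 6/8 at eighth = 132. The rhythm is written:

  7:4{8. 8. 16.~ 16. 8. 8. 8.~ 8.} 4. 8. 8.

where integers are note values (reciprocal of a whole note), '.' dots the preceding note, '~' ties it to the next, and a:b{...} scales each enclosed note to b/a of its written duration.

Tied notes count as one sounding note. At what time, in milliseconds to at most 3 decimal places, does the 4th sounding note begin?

note 4 onset = 18/7b = 1168.831ms

1. 0.0ms @ 0 + 389.61ms (6/7)
2. 389.61ms @ 6/7 + 389.61ms (6/7)
3. 779.221ms @ 12/7 + 389.61ms (6/7)
4. 1168.831ms @ 18/7 + 389.61ms (6/7)
5. 1558.442ms @ 24/7 + 389.61ms (6/7)
6. 1948.052ms @ 30/7 + 779.221ms (12/7)
7. 2727.273ms @ 6 + 1363.636ms (3)
8. 4090.909ms @ 9 + 681.818ms (3/2)
9. 4772.727ms @ 21/2 + 681.818ms (3/2)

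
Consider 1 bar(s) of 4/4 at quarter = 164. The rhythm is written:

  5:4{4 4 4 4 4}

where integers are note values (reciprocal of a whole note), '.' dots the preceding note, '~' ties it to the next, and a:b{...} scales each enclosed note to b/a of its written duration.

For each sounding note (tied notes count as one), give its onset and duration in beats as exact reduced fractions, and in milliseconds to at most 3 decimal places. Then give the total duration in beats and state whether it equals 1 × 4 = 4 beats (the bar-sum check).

1) 0.0ms=0b +292.683ms=4/5b
2) 292.683ms=4/5b +292.683ms=4/5b
3) 585.366ms=8/5b +292.683ms=4/5b
4) 878.049ms=12/5b +292.683ms=4/5b
5) 1170.732ms=16/5b +292.683ms=4/5b
Σ=4b of 4 (164bpm 4/4) — PASS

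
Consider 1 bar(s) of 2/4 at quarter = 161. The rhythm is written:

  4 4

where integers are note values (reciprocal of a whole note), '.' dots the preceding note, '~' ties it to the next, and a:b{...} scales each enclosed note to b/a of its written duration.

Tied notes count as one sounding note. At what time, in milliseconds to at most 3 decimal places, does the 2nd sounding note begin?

note 2 onset = 1b = 372.671ms

1. 0.0ms @ 0 + 372.671ms (1)
2. 372.671ms @ 1 + 372.671ms (1)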